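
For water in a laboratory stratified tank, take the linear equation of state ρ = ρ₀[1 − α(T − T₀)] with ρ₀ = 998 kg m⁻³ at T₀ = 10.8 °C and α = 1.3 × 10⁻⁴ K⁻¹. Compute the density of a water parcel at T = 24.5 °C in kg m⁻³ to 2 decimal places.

996.22 kg m⁻³

T − T₀ = +13.7 K.
Bracket = 1 − α·(+13.7) = 1 + (-1.781 × 10⁻³) = 0.9982190.
ρ = 998 × 0.9982190 = 996.22 kg m⁻³.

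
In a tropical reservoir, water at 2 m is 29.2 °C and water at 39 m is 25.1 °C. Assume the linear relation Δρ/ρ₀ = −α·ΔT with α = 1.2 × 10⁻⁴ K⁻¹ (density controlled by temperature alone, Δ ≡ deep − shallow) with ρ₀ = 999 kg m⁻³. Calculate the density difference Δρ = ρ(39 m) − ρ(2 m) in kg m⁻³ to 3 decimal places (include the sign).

ΔT = -4.1 K, Δρ/ρ₀ = −αΔT = 4.92 × 10⁻⁴.
Δρ = 999 × (4.92 × 10⁻⁴) = +0.492 kg m⁻³.
Positive Δρ: denser below, stable.

+0.492 kg m⁻³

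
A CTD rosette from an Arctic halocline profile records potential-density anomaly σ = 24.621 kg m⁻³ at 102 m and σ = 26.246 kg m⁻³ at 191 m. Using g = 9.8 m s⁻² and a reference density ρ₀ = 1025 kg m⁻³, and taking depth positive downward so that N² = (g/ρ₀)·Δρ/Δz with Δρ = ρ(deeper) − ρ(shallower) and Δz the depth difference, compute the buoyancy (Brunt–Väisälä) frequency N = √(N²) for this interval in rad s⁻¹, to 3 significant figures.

0.0132 rad s⁻¹

Δρ = 1026.246 − 1024.621 = 1.625 kg m⁻³ over Δz = 191 − 102 = 89 m.
N² = (9.8/1025) × (1.625/89) = 1.7457 × 10⁻⁴ s⁻².
N = √(1.7457 × 10⁻⁴) = 0.013212 rad s⁻¹ ≈ 0.0132 rad s⁻¹.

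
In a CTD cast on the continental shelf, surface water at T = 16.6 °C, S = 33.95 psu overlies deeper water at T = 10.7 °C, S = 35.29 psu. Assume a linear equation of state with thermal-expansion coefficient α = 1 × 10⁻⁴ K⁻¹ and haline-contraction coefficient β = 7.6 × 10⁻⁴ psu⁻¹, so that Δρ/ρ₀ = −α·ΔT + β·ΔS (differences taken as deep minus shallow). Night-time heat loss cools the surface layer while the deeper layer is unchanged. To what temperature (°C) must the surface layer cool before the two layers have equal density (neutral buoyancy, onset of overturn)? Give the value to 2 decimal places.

Neutral buoyancy requires Δρ = 0, i.e. −α(T_deep − T_surf′) + β(S_deep − S_surf) = 0.
T_surf′ = T_deep − (β/α)·ΔS = 10.7 − (7.6 × 10⁻⁴/1 × 10⁻⁴)·(+1.34) = 0.5160 °C.
Cooling required: 16.6 − (0.5160) = 16.0840 °C.

0.52 °C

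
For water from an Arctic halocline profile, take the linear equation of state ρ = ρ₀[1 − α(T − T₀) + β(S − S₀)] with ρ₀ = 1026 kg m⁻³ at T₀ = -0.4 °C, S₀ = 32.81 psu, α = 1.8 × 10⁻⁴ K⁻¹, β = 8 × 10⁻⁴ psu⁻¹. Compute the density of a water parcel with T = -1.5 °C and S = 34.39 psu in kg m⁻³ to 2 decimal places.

T − T₀ = -1.1 K, S − S₀ = +1.58 psu.
Bracket = 1 − α·(-1.1) + β·(+1.58) = 1 + (1.462 × 10⁻³) = 1.0014620.
ρ = 1026 × 1.0014620 = 1027.50 kg m⁻³.

1027.50 kg m⁻³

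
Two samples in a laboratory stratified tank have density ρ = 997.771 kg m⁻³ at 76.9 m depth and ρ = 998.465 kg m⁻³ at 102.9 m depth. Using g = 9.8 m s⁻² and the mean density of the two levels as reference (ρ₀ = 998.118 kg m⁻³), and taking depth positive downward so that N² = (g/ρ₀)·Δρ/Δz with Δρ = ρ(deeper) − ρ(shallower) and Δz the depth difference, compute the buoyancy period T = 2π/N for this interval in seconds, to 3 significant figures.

Δρ = 998.465 − 997.771 = 0.694 kg m⁻³ over Δz = 102.9 − 76.9 = 26 m.
N² = (9.8/998.118) × (0.694/26) = 2.6208 × 10⁻⁴ s⁻².
N = √(2.6208 × 10⁻⁴) = 0.016189 rad s⁻¹, so T = 2π/N = 388.11 s ≈ 388 s.

388 s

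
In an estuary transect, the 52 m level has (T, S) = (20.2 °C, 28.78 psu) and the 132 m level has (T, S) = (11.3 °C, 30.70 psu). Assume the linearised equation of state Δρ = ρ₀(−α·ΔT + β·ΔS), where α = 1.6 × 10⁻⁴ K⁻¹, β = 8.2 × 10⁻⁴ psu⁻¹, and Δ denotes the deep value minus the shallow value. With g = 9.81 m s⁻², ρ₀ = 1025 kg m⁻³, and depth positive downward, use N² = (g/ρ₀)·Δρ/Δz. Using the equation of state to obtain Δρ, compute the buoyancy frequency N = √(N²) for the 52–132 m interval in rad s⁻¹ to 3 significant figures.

0.0192 rad s⁻¹

ΔT = -8.9 K, ΔS = +1.92 psu (deep − shallow).
Δρ/ρ₀ = −αΔT + βΔS = 1.424 × 10⁻³ + 1.5744 × 10⁻³ = 2.9984 × 10⁻³, so Δρ ≈ 3.073 kg m⁻³.
N² = (g/ρ₀)·Δρ/Δz = g·(Δρ/ρ₀)/Δz = 9.81 × 2.9984 × 10⁻³ / 80 = 3.6768 × 10⁻⁴ s⁻².
N = √(3.6768 × 10⁻⁴) = 0.019175 rad s⁻¹ ≈ 0.0192 rad s⁻¹.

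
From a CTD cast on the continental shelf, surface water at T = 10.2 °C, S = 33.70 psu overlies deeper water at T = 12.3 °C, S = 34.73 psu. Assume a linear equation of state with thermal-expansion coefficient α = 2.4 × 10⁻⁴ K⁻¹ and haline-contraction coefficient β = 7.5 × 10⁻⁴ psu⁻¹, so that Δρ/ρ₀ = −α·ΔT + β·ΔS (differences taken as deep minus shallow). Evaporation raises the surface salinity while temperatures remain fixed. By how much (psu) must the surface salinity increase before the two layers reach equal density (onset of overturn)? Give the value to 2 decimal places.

Neutral buoyancy requires −α(T_deep − T_surf) + β(S_deep − S_surf′) = 0.
S_surf′ = S_deep − (α/β)·ΔT = 34.73 − (2.4 × 10⁻⁴/7.5 × 10⁻⁴)·(+2.1) = 34.0580 psu.
Increase required: 34.0580 − 33.70 = 0.3580 psu.

0.36 psu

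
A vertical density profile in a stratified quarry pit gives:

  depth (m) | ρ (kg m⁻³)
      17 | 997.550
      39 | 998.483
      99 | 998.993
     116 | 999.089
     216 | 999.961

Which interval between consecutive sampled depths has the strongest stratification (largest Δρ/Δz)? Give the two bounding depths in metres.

17–39 m

Compute the density gradient over each adjacent pair:
  17–39 m: Δρ/Δz = 0.933/22 = 0.042 kg m⁻⁴
  39–99 m: Δρ/Δz = 0.510/60 = 8.5 × 10⁻³ kg m⁻⁴
  99–116 m: Δρ/Δz = 0.096/17 = 5.6 × 10⁻³ kg m⁻⁴
  116–216 m: Δρ/Δz = 0.872/100 = 8.7 × 10⁻³ kg m⁻⁴
The largest gradient is in the 17–39 m interval — the pycnocline.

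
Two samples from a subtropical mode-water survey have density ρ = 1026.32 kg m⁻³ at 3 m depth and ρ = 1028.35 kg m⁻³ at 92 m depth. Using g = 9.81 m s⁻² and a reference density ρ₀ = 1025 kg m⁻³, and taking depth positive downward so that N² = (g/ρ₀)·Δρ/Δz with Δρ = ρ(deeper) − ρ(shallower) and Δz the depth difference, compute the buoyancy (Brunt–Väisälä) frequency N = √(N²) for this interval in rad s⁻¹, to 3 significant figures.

Δρ = 1028.35 − 1026.32 = 2.03 kg m⁻³ over Δz = 92 − 3 = 89 m.
N² = (9.81/1025) × (2.03/89) = 2.1830 × 10⁻⁴ s⁻².
N = √(2.1830 × 10⁻⁴) = 0.014775 rad s⁻¹ ≈ 0.0148 rad s⁻¹.

0.0148 rad s⁻¹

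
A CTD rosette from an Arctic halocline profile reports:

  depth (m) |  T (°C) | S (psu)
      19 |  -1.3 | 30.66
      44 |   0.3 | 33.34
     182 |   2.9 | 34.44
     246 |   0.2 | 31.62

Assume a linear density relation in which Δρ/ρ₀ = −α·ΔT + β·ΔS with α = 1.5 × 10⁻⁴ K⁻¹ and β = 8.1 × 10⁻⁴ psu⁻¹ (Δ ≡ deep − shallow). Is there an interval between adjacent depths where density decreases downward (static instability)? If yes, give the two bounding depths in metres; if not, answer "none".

Evaluate Δρ/ρ₀ = −αΔT + βΔS across each adjacent pair:
  19–44 m: −αΔT+βΔS = −(1.5 × 10⁻⁴)(+1.6)+(8.1 × 10⁻⁴)(+2.68) = 1.9 × 10⁻³ → stable
  44–182 m: −αΔT+βΔS = −(1.5 × 10⁻⁴)(+2.6)+(8.1 × 10⁻⁴)(+1.10) = 5.0 × 10⁻⁴ → stable
  182–246 m: −αΔT+βΔS = −(1.5 × 10⁻⁴)(-2.7)+(8.1 × 10⁻⁴)(-2.82) = -1.9 × 10⁻³ → UNSTABLE
The 182–246 m interval has Δρ < 0: lighter water underlies denser water.

182–246 m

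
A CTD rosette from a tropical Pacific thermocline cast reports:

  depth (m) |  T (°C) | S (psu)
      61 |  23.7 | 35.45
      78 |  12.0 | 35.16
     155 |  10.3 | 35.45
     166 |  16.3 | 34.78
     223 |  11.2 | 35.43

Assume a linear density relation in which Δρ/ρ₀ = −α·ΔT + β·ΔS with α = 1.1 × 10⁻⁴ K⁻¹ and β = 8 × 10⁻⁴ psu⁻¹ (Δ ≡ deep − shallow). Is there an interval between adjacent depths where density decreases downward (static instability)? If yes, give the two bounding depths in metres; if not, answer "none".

155–166 m

Evaluate Δρ/ρ₀ = −αΔT + βΔS across each adjacent pair:
  61–78 m: −αΔT+βΔS = −(1.1 × 10⁻⁴)(-11.7)+(8 × 10⁻⁴)(-0.29) = 1.1 × 10⁻³ → stable
  78–155 m: −αΔT+βΔS = −(1.1 × 10⁻⁴)(-1.7)+(8 × 10⁻⁴)(+0.29) = 4.2 × 10⁻⁴ → stable
  155–166 m: −αΔT+βΔS = −(1.1 × 10⁻⁴)(+6.0)+(8 × 10⁻⁴)(-0.67) = -1.2 × 10⁻³ → UNSTABLE
  166–223 m: −αΔT+βΔS = −(1.1 × 10⁻⁴)(-5.1)+(8 × 10⁻⁴)(+0.65) = 1.1 × 10⁻³ → stable
The 155–166 m interval has Δρ < 0: lighter water underlies denser water.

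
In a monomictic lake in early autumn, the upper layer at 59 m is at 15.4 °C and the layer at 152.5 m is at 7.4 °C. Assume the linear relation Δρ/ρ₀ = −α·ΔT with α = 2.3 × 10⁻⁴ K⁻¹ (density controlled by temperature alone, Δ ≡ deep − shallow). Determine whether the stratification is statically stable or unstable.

stable

ΔT = 7.4 − 15.4 = -8.0 K, so Δρ/ρ₀ = −αΔT = 1.84 × 10⁻³.
Δρ/ρ₀ > 0, so Δρ > 0: deeper water is denser → statically stable.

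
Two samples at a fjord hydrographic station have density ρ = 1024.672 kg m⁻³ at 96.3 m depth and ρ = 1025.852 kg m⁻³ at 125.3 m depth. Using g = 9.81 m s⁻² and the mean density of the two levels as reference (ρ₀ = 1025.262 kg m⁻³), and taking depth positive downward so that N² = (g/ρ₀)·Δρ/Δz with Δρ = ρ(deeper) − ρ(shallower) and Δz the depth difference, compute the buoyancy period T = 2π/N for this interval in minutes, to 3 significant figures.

Δρ = 1025.852 − 1024.672 = 1.180 kg m⁻³ over Δz = 125.3 − 96.3 = 29 m.
N² = (9.81/1025.262) × (1.180/29) = 3.8933 × 10⁻⁴ s⁻².
N = √(3.8933 × 10⁻⁴) = 0.019731 rad s⁻¹, so T = 2π/N = 318.44 s = 5.3073 min ≈ 5.31 min.

5.31 min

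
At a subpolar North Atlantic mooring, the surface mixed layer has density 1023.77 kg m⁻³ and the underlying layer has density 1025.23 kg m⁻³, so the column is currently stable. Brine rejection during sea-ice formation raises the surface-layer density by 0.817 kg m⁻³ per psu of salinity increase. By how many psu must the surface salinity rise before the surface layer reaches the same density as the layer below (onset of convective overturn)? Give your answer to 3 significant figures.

Density deficit of the surface layer: 1025.23 − 1023.77 = 1.46 kg m⁻³.
Required change = 1.46 / 0.817 = 1.79 psu.

1.79 psu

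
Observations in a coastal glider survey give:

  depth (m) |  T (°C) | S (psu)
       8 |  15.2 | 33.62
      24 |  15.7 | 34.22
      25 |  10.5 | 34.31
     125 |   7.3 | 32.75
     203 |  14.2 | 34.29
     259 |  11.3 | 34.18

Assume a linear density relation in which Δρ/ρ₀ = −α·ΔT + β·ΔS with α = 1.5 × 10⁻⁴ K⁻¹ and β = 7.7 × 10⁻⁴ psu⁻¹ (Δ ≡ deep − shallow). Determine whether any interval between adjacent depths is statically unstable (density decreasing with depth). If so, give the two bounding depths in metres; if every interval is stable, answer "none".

25–125 m

Evaluate Δρ/ρ₀ = −αΔT + βΔS across each adjacent pair:
  8–24 m: −αΔT+βΔS = −(1.5 × 10⁻⁴)(+0.5)+(7.7 × 10⁻⁴)(+0.60) = 3.9 × 10⁻⁴ → stable
  24–25 m: −αΔT+βΔS = −(1.5 × 10⁻⁴)(-5.2)+(7.7 × 10⁻⁴)(+0.09) = 8.5 × 10⁻⁴ → stable
  25–125 m: −αΔT+βΔS = −(1.5 × 10⁻⁴)(-3.2)+(7.7 × 10⁻⁴)(-1.56) = -7.2 × 10⁻⁴ → UNSTABLE
  125–203 m: −αΔT+βΔS = −(1.5 × 10⁻⁴)(+6.9)+(7.7 × 10⁻⁴)(+1.54) = 1.5 × 10⁻⁴ → stable
  203–259 m: −αΔT+βΔS = −(1.5 × 10⁻⁴)(-2.9)+(7.7 × 10⁻⁴)(-0.11) = 3.5 × 10⁻⁴ → stable
The 25–125 m interval has Δρ < 0: lighter water underlies denser water.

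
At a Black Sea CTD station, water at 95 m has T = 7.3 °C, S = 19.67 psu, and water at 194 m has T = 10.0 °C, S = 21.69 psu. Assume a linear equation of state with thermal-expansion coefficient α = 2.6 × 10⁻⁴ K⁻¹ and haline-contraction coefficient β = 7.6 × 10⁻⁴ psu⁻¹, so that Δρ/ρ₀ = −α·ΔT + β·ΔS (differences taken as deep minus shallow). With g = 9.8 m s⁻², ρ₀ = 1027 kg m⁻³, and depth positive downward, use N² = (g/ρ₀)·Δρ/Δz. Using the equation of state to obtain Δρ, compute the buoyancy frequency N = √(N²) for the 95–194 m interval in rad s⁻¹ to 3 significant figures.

ΔT = +2.7 K, ΔS = +2.02 psu (deep − shallow).
Δρ/ρ₀ = −αΔT + βΔS = -7.02 × 10⁻⁴ + 1.5352 × 10⁻³ = 8.332 × 10⁻⁴, so Δρ ≈ 0.8557 kg m⁻³.
N² = (g/ρ₀)·Δρ/Δz = g·(Δρ/ρ₀)/Δz = 9.8 × 8.332 × 10⁻⁴ / 99 = 8.2478 × 10⁻⁵ s⁻².
N = √(8.2478 × 10⁻⁵) = 9.0817 × 10⁻³ rad s⁻¹ ≈ 9.08 × 10⁻³ rad s⁻¹.

9.08 × 10⁻³ rad s⁻¹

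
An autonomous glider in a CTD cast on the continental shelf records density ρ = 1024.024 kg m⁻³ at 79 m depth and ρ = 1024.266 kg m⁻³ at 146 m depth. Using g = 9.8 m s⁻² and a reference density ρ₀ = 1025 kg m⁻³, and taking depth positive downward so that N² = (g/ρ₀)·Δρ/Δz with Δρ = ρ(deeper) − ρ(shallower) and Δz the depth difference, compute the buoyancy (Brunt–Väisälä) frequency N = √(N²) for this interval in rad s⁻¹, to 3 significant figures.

Δρ = 1024.266 − 1024.024 = 0.242 kg m⁻³ over Δz = 146 − 79 = 67 m.
N² = (9.8/1025) × (0.242/67) = 3.4534 × 10⁻⁵ s⁻².
N = √(3.4534 × 10⁻⁵) = 5.8766 × 10⁻³ rad s⁻¹ ≈ 5.88 × 10⁻³ rad s⁻¹.
A positive N² confirms static stability across the interval.

5.88 × 10⁻³ rad s⁻¹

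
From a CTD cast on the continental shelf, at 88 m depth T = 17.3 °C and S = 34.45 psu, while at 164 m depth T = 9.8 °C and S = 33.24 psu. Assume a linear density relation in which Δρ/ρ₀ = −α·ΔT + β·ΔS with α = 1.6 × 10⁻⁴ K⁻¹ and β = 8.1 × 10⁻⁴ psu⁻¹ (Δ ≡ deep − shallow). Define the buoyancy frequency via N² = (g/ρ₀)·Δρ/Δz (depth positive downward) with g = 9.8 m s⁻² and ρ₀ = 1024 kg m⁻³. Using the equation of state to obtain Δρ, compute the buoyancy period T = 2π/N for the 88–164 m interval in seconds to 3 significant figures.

1.18 × 10³ s

ΔT = -7.5 K, ΔS = -1.21 psu (deep − shallow).
Δρ/ρ₀ = −αΔT + βΔS = 1.20 × 10⁻³ − 9.801 × 10⁻⁴ = 2.199 × 10⁻⁴, so Δρ ≈ 0.2252 kg m⁻³.
N² = (g/ρ₀)·Δρ/Δz = g·(Δρ/ρ₀)/Δz = 9.8 × 2.199 × 10⁻⁴ / 76 = 2.8356 × 10⁻⁵ s⁻².
N = √(2.8356 × 10⁻⁵) = 5.3250 × 10⁻³ rad s⁻¹ → T = 2π/N = 1.1799 × 10³ s ≈ 1.18 × 10³ s.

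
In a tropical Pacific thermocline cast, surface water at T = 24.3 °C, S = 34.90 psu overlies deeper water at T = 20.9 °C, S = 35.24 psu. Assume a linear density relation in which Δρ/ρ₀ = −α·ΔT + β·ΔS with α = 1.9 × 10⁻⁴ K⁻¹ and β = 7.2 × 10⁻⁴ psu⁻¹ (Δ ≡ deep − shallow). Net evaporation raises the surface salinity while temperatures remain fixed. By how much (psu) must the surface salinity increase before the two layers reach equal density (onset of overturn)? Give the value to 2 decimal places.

1.24 psu

Neutral buoyancy requires −α(T_deep − T_surf) + β(S_deep − S_surf′) = 0.
S_surf′ = S_deep − (α/β)·ΔT = 35.24 − (1.9 × 10⁻⁴/7.2 × 10⁻⁴)·(-3.4) = 36.1372 psu.
Increase required: 36.1372 − 34.90 = 1.2372 psu.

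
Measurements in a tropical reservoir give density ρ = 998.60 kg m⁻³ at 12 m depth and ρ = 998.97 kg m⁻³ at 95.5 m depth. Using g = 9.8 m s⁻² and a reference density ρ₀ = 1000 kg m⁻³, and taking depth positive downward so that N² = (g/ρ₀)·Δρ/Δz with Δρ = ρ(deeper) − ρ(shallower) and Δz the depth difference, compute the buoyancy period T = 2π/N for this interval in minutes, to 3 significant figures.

15.9 min

Δρ = 998.97 − 998.60 = 0.37 kg m⁻³ over Δz = 95.5 − 12 = 83.5 m.
N² = (9.8/1000) × (0.37/83.5) = 4.3425 × 10⁻⁵ s⁻².
N = √(4.3425 × 10⁻⁵) = 6.5898 × 10⁻³ rad s⁻¹, so T = 2π/N = 953.47 s = 15.891 min ≈ 15.9 min.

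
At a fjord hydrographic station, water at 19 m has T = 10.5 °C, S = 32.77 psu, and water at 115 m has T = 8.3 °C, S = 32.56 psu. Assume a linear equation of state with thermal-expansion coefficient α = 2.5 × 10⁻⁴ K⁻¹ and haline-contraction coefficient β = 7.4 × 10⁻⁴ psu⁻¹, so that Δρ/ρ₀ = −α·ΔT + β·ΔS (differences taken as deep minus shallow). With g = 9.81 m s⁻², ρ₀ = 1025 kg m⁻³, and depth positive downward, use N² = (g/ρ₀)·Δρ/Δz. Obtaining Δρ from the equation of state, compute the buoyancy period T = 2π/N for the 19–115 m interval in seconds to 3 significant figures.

989 s

ΔT = -2.2 K, ΔS = -0.21 psu (deep − shallow).
Δρ/ρ₀ = −αΔT + βΔS = 5.50 × 10⁻⁴ − 1.554 × 10⁻⁴ = 3.946 × 10⁻⁴, so Δρ ≈ 0.4045 kg m⁻³.
N² = (g/ρ₀)·Δρ/Δz = g·(Δρ/ρ₀)/Δz = 9.81 × 3.946 × 10⁻⁴ / 96 = 4.0323 × 10⁻⁵ s⁻².
N = √(4.0323 × 10⁻⁵) = 6.3500 × 10⁻³ rad s⁻¹ → T = 2π/N = 989.48 s ≈ 989 s.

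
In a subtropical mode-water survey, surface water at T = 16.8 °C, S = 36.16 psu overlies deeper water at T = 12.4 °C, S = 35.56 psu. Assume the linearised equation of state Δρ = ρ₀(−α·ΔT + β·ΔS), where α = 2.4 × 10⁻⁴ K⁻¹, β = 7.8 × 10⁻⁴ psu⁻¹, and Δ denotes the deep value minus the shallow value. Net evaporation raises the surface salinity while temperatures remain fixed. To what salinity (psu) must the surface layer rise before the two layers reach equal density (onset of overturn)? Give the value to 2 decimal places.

Neutral buoyancy requires −α(T_deep − T_surf) + β(S_deep − S_surf′) = 0.
S_surf′ = S_deep − (α/β)·ΔT = 35.56 − (2.4 × 10⁻⁴/7.8 × 10⁻⁴)·(-4.4) = 36.9138 psu.
Increase required: 36.9138 − 36.16 = 0.7538 psu.

36.91 psu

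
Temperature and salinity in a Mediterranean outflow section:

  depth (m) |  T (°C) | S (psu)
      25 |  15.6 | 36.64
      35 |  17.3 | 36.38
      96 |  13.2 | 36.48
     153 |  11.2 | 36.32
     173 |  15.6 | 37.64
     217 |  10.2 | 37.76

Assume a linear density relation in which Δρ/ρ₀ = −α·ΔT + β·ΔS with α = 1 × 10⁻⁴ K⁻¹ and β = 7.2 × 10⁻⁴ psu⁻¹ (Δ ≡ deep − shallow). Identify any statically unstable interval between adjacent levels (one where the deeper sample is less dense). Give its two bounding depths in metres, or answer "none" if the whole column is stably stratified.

25–35 m

Evaluate Δρ/ρ₀ = −αΔT + βΔS across each adjacent pair:
  25–35 m: −αΔT+βΔS = −(1 × 10⁻⁴)(+1.7)+(7.2 × 10⁻⁴)(-0.26) = -3.6 × 10⁻⁴ → UNSTABLE
  35–96 m: −αΔT+βΔS = −(1 × 10⁻⁴)(-4.1)+(7.2 × 10⁻⁴)(+0.10) = 4.8 × 10⁻⁴ → stable
  96–153 m: −αΔT+βΔS = −(1 × 10⁻⁴)(-2.0)+(7.2 × 10⁻⁴)(-0.16) = 8.5 × 10⁻⁵ → stable
  153–173 m: −αΔT+βΔS = −(1 × 10⁻⁴)(+4.4)+(7.2 × 10⁻⁴)(+1.32) = 5.1 × 10⁻⁴ → stable
  173–217 m: −αΔT+βΔS = −(1 × 10⁻⁴)(-5.4)+(7.2 × 10⁻⁴)(+0.12) = 6.3 × 10⁻⁴ → stable
The 25–35 m interval has Δρ < 0: lighter water underlies denser water.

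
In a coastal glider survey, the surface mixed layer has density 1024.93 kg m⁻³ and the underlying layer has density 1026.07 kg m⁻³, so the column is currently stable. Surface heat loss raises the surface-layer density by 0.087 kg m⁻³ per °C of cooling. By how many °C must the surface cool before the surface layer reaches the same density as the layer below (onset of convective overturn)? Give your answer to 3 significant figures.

Density deficit of the surface layer: 1026.07 − 1024.93 = 1.14 kg m⁻³.
Required change = 1.14 / 0.087 = 13.1 °C.

13.1 °C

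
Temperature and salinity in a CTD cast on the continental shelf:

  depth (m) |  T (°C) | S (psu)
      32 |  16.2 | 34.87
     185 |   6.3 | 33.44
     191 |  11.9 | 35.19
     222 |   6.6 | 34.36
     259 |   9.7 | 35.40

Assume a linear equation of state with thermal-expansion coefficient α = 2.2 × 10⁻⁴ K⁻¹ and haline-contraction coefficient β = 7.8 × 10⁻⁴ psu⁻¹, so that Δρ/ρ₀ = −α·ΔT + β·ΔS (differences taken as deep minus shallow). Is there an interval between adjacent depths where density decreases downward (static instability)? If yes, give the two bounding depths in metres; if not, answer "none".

Evaluate Δρ/ρ₀ = −αΔT + βΔS across each adjacent pair:
  32–185 m: −αΔT+βΔS = −(2.2 × 10⁻⁴)(-9.9)+(7.8 × 10⁻⁴)(-1.43) = 1.1 × 10⁻³ → stable
  185–191 m: −αΔT+βΔS = −(2.2 × 10⁻⁴)(+5.6)+(7.8 × 10⁻⁴)(+1.75) = 1.3 × 10⁻⁴ → stable
  191–222 m: −αΔT+βΔS = −(2.2 × 10⁻⁴)(-5.3)+(7.8 × 10⁻⁴)(-0.83) = 5.2 × 10⁻⁴ → stable
  222–259 m: −αΔT+βΔS = −(2.2 × 10⁻⁴)(+3.1)+(7.8 × 10⁻⁴)(+1.04) = 1.3 × 10⁻⁴ → stable
Every interval has Δρ > 0: the column is stably stratified throughout.

none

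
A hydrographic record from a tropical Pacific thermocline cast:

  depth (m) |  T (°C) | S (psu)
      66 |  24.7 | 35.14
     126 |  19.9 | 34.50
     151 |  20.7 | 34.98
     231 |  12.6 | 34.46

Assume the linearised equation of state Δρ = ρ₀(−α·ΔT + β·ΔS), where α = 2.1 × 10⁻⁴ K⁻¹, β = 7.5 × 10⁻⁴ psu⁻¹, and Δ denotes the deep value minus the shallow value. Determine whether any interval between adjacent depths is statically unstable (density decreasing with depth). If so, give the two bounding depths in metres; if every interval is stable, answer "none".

Evaluate Δρ/ρ₀ = −αΔT + βΔS across each adjacent pair:
  66–126 m: −αΔT+βΔS = −(2.1 × 10⁻⁴)(-4.8)+(7.5 × 10⁻⁴)(-0.64) = 5.3 × 10⁻⁴ → stable
  126–151 m: −αΔT+βΔS = −(2.1 × 10⁻⁴)(+0.8)+(7.5 × 10⁻⁴)(+0.48) = 1.9 × 10⁻⁴ → stable
  151–231 m: −αΔT+βΔS = −(2.1 × 10⁻⁴)(-8.1)+(7.5 × 10⁻⁴)(-0.52) = 1.3 × 10⁻³ → stable
Every interval has Δρ > 0: the column is stably stratified throughout.

none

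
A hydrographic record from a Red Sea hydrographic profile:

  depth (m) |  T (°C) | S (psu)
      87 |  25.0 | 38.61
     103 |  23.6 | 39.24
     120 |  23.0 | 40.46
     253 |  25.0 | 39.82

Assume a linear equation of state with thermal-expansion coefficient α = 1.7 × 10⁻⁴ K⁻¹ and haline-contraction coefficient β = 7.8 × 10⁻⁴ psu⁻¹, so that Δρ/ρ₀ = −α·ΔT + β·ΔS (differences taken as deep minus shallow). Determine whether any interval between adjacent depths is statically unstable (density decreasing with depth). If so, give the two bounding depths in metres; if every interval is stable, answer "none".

Evaluate Δρ/ρ₀ = −αΔT + βΔS across each adjacent pair:
  87–103 m: −αΔT+βΔS = −(1.7 × 10⁻⁴)(-1.4)+(7.8 × 10⁻⁴)(+0.63) = 7.3 × 10⁻⁴ → stable
  103–120 m: −αΔT+βΔS = −(1.7 × 10⁻⁴)(-0.6)+(7.8 × 10⁻⁴)(+1.22) = 1.1 × 10⁻³ → stable
  120–253 m: −αΔT+βΔS = −(1.7 × 10⁻⁴)(+2.0)+(7.8 × 10⁻⁴)(-0.64) = -8.4 × 10⁻⁴ → UNSTABLE
The 120–253 m interval has Δρ < 0: lighter water underlies denser water.

120–253 m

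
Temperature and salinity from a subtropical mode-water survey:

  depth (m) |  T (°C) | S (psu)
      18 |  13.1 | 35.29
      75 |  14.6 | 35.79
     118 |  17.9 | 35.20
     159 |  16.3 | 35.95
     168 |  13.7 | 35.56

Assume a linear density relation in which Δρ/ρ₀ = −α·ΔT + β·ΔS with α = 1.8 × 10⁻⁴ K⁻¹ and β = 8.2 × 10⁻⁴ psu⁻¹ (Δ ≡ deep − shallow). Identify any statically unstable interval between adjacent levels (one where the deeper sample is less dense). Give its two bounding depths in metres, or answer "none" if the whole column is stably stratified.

75–118 m

Evaluate Δρ/ρ₀ = −αΔT + βΔS across each adjacent pair:
  18–75 m: −αΔT+βΔS = −(1.8 × 10⁻⁴)(+1.5)+(8.2 × 10⁻⁴)(+0.50) = 1.4 × 10⁻⁴ → stable
  75–118 m: −αΔT+βΔS = −(1.8 × 10⁻⁴)(+3.3)+(8.2 × 10⁻⁴)(-0.59) = -1.1 × 10⁻³ → UNSTABLE
  118–159 m: −αΔT+βΔS = −(1.8 × 10⁻⁴)(-1.6)+(8.2 × 10⁻⁴)(+0.75) = 9.0 × 10⁻⁴ → stable
  159–168 m: −αΔT+βΔS = −(1.8 × 10⁻⁴)(-2.6)+(8.2 × 10⁻⁴)(-0.39) = 1.5 × 10⁻⁴ → stable
The 75–118 m interval has Δρ < 0: lighter water underlies denser water.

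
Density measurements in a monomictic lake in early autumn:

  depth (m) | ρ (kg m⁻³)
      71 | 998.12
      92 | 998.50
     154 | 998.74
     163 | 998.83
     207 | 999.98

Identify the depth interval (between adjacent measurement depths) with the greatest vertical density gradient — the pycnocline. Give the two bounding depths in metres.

163–207 m

Compute the density gradient over each adjacent pair:
  71–92 m: Δρ/Δz = 0.38/21 = 0.018 kg m⁻⁴
  92–154 m: Δρ/Δz = 0.24/62 = 3.9 × 10⁻³ kg m⁻⁴
  154–163 m: Δρ/Δz = 0.09/9 = 0.010 kg m⁻⁴
  163–207 m: Δρ/Δz = 1.15/44 = 0.026 kg m⁻⁴
The largest gradient is in the 163–207 m interval — the pycnocline.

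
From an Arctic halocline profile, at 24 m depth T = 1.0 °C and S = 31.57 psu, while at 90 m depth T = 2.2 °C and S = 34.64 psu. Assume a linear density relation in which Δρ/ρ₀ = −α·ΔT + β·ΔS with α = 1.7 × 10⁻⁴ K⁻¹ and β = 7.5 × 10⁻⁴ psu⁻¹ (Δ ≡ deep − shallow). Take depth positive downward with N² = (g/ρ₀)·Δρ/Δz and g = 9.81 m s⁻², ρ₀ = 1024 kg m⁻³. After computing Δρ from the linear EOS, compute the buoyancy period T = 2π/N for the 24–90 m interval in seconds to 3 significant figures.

356 s

ΔT = +1.2 K, ΔS = +3.07 psu (deep − shallow).
Δρ/ρ₀ = −αΔT + βΔS = -2.04 × 10⁻⁴ + 2.3025 × 10⁻³ = 2.0985 × 10⁻³, so Δρ ≈ 2.149 kg m⁻³.
N² = (g/ρ₀)·Δρ/Δz = g·(Δρ/ρ₀)/Δz = 9.81 × 2.0985 × 10⁻³ / 66 = 3.1191 × 10⁻⁴ s⁻².
N = √(3.1191 × 10⁻⁴) = 0.017661 rad s⁻¹ → T = 2π/N = 355.77 s ≈ 356 s.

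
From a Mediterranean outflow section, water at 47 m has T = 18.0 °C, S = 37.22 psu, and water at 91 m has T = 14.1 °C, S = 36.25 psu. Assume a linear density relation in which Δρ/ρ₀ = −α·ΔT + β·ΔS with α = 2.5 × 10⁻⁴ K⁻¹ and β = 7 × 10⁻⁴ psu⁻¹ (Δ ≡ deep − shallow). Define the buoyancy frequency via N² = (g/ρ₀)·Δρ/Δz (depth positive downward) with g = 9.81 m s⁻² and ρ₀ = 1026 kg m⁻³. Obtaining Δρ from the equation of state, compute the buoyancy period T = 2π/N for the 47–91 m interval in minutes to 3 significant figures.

12.9 min

ΔT = -3.9 K, ΔS = -0.97 psu (deep − shallow).
Δρ/ρ₀ = −αΔT + βΔS = 9.75 × 10⁻⁴ − 6.79 × 10⁻⁴ = 2.96 × 10⁻⁴, so Δρ ≈ 0.3037 kg m⁻³.
N² = (g/ρ₀)·Δρ/Δz = g·(Δρ/ρ₀)/Δz = 9.81 × 2.96 × 10⁻⁴ / 44 = 6.5995 × 10⁻⁵ s⁻².
N = √(6.5995 × 10⁻⁵) = 8.1237 × 10⁻³ rad s⁻¹ → T = 2π/N = 773.44 s = 12.891 min ≈ 12.9 min.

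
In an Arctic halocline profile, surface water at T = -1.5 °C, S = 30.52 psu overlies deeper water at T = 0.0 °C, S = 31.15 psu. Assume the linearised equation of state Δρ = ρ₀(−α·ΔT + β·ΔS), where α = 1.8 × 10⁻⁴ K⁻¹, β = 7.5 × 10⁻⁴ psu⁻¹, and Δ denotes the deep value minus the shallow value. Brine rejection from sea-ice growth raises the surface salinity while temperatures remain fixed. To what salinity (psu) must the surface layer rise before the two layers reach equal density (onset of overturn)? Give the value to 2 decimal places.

30.79 psu

Neutral buoyancy requires −α(T_deep − T_surf) + β(S_deep − S_surf′) = 0.
S_surf′ = S_deep − (α/β)·ΔT = 31.15 − (1.8 × 10⁻⁴/7.5 × 10⁻⁴)·(+1.5) = 30.7900 psu.
Increase required: 30.7900 − 30.52 = 0.2700 psu.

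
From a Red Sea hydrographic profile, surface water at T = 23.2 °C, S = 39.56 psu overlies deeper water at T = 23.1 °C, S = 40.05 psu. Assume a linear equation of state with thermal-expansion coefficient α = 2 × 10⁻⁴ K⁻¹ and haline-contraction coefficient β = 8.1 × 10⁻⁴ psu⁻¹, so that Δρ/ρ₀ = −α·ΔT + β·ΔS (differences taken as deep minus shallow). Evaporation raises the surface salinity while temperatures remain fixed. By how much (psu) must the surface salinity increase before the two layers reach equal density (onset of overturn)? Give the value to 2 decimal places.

0.51 psu

Neutral buoyancy requires −α(T_deep − T_surf) + β(S_deep − S_surf′) = 0.
S_surf′ = S_deep − (α/β)·ΔT = 40.05 − (2 × 10⁻⁴/8.1 × 10⁻⁴)·(-0.1) = 40.0747 psu.
Increase required: 40.0747 − 39.56 = 0.5147 psu.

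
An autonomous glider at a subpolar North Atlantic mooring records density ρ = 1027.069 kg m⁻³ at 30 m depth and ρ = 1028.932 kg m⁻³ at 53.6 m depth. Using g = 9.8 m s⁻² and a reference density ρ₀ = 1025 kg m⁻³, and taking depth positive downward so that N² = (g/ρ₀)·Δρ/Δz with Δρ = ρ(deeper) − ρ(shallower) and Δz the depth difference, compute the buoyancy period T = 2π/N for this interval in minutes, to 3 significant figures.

Δρ = 1028.932 − 1027.069 = 1.863 kg m⁻³ over Δz = 53.6 − 30 = 23.6 m.
N² = (9.8/1025) × (1.863/23.6) = 7.5475 × 10⁻⁴ s⁻².
N = √(7.5475 × 10⁻⁴) = 0.027473 rad s⁻¹, so T = 2π/N = 228.70 s = 3.8117 min ≈ 3.81 min.

3.81 min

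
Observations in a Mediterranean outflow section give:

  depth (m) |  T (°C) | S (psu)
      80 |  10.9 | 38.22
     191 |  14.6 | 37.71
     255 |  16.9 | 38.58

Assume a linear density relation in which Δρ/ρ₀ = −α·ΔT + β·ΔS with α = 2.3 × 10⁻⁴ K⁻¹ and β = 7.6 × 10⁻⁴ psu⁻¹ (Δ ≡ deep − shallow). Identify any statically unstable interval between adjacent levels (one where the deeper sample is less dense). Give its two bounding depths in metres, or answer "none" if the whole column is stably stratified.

Evaluate Δρ/ρ₀ = −αΔT + βΔS across each adjacent pair:
  80–191 m: −αΔT+βΔS = −(2.3 × 10⁻⁴)(+3.7)+(7.6 × 10⁻⁴)(-0.51) = -1.2 × 10⁻³ → UNSTABLE
  191–255 m: −αΔT+βΔS = −(2.3 × 10⁻⁴)(+2.3)+(7.6 × 10⁻⁴)(+0.87) = 1.3 × 10⁻⁴ → stable
The 80–191 m interval has Δρ < 0: lighter water underlies denser water.

80–191 m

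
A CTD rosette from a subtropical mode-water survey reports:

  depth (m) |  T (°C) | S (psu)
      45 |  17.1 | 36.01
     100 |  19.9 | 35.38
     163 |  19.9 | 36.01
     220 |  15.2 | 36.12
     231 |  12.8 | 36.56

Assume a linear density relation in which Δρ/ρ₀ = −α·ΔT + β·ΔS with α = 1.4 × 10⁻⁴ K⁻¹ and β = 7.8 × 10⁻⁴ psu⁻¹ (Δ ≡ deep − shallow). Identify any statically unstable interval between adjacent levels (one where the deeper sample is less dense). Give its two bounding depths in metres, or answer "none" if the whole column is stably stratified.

45–100 m

Evaluate Δρ/ρ₀ = −αΔT + βΔS across each adjacent pair:
  45–100 m: −αΔT+βΔS = −(1.4 × 10⁻⁴)(+2.8)+(7.8 × 10⁻⁴)(-0.63) = -8.8 × 10⁻⁴ → UNSTABLE
  100–163 m: −αΔT+βΔS = −(1.4 × 10⁻⁴)(+0.0)+(7.8 × 10⁻⁴)(+0.63) = 4.9 × 10⁻⁴ → stable
  163–220 m: −αΔT+βΔS = −(1.4 × 10⁻⁴)(-4.7)+(7.8 × 10⁻⁴)(+0.11) = 7.4 × 10⁻⁴ → stable
  220–231 m: −αΔT+βΔS = −(1.4 × 10⁻⁴)(-2.4)+(7.8 × 10⁻⁴)(+0.44) = 6.8 × 10⁻⁴ → stable
The 45–100 m interval has Δρ < 0: lighter water underlies denser water.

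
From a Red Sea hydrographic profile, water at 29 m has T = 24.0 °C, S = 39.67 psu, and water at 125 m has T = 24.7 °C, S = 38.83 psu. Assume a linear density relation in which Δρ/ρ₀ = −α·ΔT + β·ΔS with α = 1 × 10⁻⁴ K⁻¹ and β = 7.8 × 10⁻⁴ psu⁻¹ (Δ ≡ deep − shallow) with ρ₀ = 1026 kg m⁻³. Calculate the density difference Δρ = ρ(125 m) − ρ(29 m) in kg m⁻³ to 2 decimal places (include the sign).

-0.74 kg m⁻³

ΔT = +0.7 K, ΔS = -0.84 psu (deep − shallow).
Δρ/ρ₀ = −(1 × 10⁻⁴)(+0.7) + (7.8 × 10⁻⁴)(-0.84) = -7.252 × 10⁻⁴.
Δρ = 1026 × (-7.252 × 10⁻⁴) = -0.74 kg m⁻³.
Negative Δρ: lighter below, statically unstable.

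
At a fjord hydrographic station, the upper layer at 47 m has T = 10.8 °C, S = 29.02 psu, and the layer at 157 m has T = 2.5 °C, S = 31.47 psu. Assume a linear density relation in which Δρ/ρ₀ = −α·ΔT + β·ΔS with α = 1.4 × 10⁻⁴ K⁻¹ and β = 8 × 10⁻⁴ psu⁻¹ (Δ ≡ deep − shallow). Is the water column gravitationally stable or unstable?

ΔT = 2.5 − 10.8 = -8.3 K and ΔS = 31.47 − 29.02 = +2.45 psu (deep − shallow).
−αΔT = 1.162 × 10⁻³; βΔS = 1.96 × 10⁻³; sum Δρ/ρ₀ = 3.122 × 10⁻³.
Δρ/ρ₀ > 0, so Δρ > 0: deeper water is denser → statically stable.

stable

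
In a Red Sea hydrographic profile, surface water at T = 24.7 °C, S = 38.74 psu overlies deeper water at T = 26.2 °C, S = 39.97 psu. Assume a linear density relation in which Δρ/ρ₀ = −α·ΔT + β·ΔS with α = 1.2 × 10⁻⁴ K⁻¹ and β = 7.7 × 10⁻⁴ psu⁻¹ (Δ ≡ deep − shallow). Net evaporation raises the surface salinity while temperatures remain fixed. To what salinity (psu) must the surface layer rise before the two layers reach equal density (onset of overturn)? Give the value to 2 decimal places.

39.74 psu

Neutral buoyancy requires −α(T_deep − T_surf) + β(S_deep − S_surf′) = 0.
S_surf′ = S_deep − (α/β)·ΔT = 39.97 − (1.2 × 10⁻⁴/7.7 × 10⁻⁴)·(+1.5) = 39.7362 psu.
Increase required: 39.7362 − 38.74 = 0.9962 psu.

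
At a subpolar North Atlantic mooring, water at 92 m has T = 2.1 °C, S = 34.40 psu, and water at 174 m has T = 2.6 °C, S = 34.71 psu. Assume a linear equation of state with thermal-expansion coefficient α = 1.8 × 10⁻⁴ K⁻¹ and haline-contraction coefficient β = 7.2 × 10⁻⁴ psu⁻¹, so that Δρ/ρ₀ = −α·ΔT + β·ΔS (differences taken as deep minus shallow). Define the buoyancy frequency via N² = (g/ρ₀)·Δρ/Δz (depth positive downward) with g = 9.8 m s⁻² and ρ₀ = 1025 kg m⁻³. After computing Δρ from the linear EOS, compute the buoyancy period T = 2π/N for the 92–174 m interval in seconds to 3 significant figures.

1.57 × 10³ s

ΔT = +0.5 K, ΔS = +0.31 psu (deep − shallow).
Δρ/ρ₀ = −αΔT + βΔS = -9.00 × 10⁻⁵ + 2.232 × 10⁻⁴ = 1.332 × 10⁻⁴, so Δρ ≈ 0.1365 kg m⁻³.
N² = (g/ρ₀)·Δρ/Δz = g·(Δρ/ρ₀)/Δz = 9.8 × 1.332 × 10⁻⁴ / 82 = 1.5919 × 10⁻⁵ s⁻².
N = √(1.5919 × 10⁻⁵) = 3.9899 × 10⁻³ rad s⁻¹ → T = 2π/N = 1.5748 × 10³ s ≈ 1.57 × 10³ s.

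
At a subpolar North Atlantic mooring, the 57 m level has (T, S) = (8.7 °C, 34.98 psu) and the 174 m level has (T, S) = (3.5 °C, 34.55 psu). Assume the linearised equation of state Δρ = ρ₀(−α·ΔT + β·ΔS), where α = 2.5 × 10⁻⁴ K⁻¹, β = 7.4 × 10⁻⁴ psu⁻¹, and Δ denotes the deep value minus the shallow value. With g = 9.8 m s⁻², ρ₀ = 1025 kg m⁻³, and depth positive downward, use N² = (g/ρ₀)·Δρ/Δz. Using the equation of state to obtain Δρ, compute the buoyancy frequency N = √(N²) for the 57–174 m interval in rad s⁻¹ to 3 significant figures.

ΔT = -5.2 K, ΔS = -0.43 psu (deep − shallow).
Δρ/ρ₀ = −αΔT + βΔS = 1.30 × 10⁻³ − 3.182 × 10⁻⁴ = 9.818 × 10⁻⁴, so Δρ ≈ 1.006 kg m⁻³.
N² = (g/ρ₀)·Δρ/Δz = g·(Δρ/ρ₀)/Δz = 9.8 × 9.818 × 10⁻⁴ / 117 = 8.2236 × 10⁻⁵ s⁻².
N = √(8.2236 × 10⁻⁵) = 9.0684 × 10⁻³ rad s⁻¹ ≈ 9.07 × 10⁻³ rad s⁻¹.

9.07 × 10⁻³ rad s⁻¹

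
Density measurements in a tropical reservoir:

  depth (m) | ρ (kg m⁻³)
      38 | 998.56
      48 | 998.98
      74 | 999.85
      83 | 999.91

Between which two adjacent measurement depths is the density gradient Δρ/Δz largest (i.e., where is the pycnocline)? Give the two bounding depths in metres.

38–48 m

Compute the density gradient over each adjacent pair:
  38–48 m: Δρ/Δz = 0.42/10 = 0.042 kg m⁻⁴
  48–74 m: Δρ/Δz = 0.87/26 = 0.033 kg m⁻⁴
  74–83 m: Δρ/Δz = 0.06/9 = 6.7 × 10⁻³ kg m⁻⁴
The largest gradient is in the 38–48 m interval — the pycnocline.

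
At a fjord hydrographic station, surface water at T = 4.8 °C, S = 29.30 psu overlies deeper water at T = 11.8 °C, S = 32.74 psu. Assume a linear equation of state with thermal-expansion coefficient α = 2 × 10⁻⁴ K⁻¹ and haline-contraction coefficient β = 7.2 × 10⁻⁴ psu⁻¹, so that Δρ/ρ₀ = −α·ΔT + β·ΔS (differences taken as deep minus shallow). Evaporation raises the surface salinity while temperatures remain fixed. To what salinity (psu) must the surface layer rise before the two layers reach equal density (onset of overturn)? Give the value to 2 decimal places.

Neutral buoyancy requires −α(T_deep − T_surf) + β(S_deep − S_surf′) = 0.
S_surf′ = S_deep − (α/β)·ΔT = 32.74 − (2 × 10⁻⁴/7.2 × 10⁻⁴)·(+7.0) = 30.7956 psu.
Increase required: 30.7956 − 29.30 = 1.4956 psu.

30.80 psu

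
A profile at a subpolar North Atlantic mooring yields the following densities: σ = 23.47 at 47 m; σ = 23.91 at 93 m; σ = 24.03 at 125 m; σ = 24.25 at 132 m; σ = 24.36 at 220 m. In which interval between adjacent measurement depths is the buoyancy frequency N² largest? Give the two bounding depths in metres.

Compute the density gradient over each adjacent pair:
  47–93 m: Δρ/Δz = 0.44/46 = 9.6 × 10⁻³ kg m⁻⁴
  93–125 m: Δρ/Δz = 0.12/32 = 3.7 × 10⁻³ kg m⁻⁴
  125–132 m: Δρ/Δz = 0.22/7 = 0.031 kg m⁻⁴
  132–220 m: Δρ/Δz = 0.11/88 = 1.3 × 10⁻³ kg m⁻⁴
The largest gradient is in the 125–132 m interval — the pycnocline.

125–132 m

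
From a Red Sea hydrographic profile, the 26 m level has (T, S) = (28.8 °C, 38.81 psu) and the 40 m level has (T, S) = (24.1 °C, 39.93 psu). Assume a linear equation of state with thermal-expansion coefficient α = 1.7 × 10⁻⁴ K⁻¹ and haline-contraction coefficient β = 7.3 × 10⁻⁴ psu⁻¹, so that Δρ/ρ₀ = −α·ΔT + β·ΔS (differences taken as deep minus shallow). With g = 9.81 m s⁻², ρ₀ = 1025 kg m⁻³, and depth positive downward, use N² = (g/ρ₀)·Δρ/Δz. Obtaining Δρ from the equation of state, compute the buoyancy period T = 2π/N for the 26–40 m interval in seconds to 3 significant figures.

187 s

ΔT = -4.7 K, ΔS = +1.12 psu (deep − shallow).
Δρ/ρ₀ = −αΔT + βΔS = 7.99 × 10⁻⁴ + 8.176 × 10⁻⁴ = 1.6166 × 10⁻³, so Δρ ≈ 1.657 kg m⁻³.
N² = (g/ρ₀)·Δρ/Δz = g·(Δρ/ρ₀)/Δz = 9.81 × 1.6166 × 10⁻³ / 14 = 1.1328 × 10⁻³ s⁻².
N = √(1.1328 × 10⁻³) = 0.033657 rad s⁻¹ → T = 2π/N = 186.68 s ≈ 187 s.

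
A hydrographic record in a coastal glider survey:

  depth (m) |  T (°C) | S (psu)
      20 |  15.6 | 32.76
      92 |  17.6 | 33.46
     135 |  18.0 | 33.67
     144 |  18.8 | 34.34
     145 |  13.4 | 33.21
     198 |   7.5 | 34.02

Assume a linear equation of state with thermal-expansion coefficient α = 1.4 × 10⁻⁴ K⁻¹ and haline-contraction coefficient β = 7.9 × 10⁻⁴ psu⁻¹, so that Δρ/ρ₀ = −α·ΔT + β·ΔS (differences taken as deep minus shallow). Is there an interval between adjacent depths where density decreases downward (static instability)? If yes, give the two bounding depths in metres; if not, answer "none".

144–145 m

Evaluate Δρ/ρ₀ = −αΔT + βΔS across each adjacent pair:
  20–92 m: −αΔT+βΔS = −(1.4 × 10⁻⁴)(+2.0)+(7.9 × 10⁻⁴)(+0.70) = 2.7 × 10⁻⁴ → stable
  92–135 m: −αΔT+βΔS = −(1.4 × 10⁻⁴)(+0.4)+(7.9 × 10⁻⁴)(+0.21) = 1.1 × 10⁻⁴ → stable
  135–144 m: −αΔT+βΔS = −(1.4 × 10⁻⁴)(+0.8)+(7.9 × 10⁻⁴)(+0.67) = 4.2 × 10⁻⁴ → stable
  144–145 m: −αΔT+βΔS = −(1.4 × 10⁻⁴)(-5.4)+(7.9 × 10⁻⁴)(-1.13) = -1.4 × 10⁻⁴ → UNSTABLE
  145–198 m: −αΔT+βΔS = −(1.4 × 10⁻⁴)(-5.9)+(7.9 × 10⁻⁴)(+0.81) = 1.5 × 10⁻³ → stable
The 144–145 m interval has Δρ < 0: lighter water underlies denser water.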